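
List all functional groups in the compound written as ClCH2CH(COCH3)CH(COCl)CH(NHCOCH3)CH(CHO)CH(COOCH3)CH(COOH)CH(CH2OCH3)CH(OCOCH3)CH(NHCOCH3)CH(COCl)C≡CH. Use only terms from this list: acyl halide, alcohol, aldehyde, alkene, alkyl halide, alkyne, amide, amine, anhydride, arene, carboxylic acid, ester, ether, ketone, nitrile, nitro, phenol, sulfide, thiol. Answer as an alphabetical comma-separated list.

halogen on an sp³ carbon → alkyl halide.
pendant –COCH3: carbonyl C bonded to two carbons → ketone.
pendant –C(=O)X: carbonyl C bonded to C and halogen → acyl halide.
pendant –NHC(=O)CH3: N bonded to a carbonyl → amide (not amine).
pendant –CHO: carbonyl C bonded to C and H → aldehyde.
pendant –COOCH3: carbonyl C bonded to C and –OCH3 → ester.
pendant –COOH: carbonyl C bonded to C and –OH → carboxylic acid.
pendant –CH2OCH3: C–O–C linkage → ether.
pendant –OC(=O)CH3: an acyloxy group → ester.
pendant –NHC(=O)CH3: N bonded to a carbonyl → amide (not amine).
pendant –C(=O)X: carbonyl C bonded to C and halogen → acyl halide.
C≡C triple bond → alkyne.

acyl halide, aldehyde, alkyl halide, alkyne, amide, carboxylic acid, ester, ether, ketone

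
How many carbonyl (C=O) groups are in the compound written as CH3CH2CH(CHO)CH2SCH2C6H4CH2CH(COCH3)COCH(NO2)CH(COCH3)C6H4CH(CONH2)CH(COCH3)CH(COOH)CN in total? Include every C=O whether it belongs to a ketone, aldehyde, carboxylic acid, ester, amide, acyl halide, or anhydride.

7

CH(CHO): aldehyde, 1 C=O (running total 1).
CH(COCH3): ketone, 1 C=O (running total 2).
CO: ketone, 1 C=O (running total 3).
CH(COCH3): ketone, 1 C=O (running total 4).
CH(CONH2): amide, 1 C=O (running total 5).
CH(COCH3): ketone, 1 C=O (running total 6).
CH(COOH): carboxylic acid, 1 C=O (running total 7).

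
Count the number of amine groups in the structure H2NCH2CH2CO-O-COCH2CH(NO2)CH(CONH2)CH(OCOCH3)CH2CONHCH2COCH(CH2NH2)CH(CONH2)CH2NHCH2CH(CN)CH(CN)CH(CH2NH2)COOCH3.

4

–NH2 on an sp³ carbon with no adjacent C=O → amine.
two acyl groups sharing one oxygen, –C(=O)–O–C(=O)– → anhydride.
–NO2 on an sp³ carbon → nitro (the N=O is not a carbonyl).
pendant –CONH2: carbonyl C bonded to C and N → amide.
pendant –OC(=O)CH3: an acyloxy group → ester.
–C(=O)–N– linkage → amide (the N is not an amine).
–C(=O)– with carbon on both sides → ketone.
pendant –CH2NH2: N on sp³ C, no adjacent C=O → amine.
pendant –CONH2: carbonyl C bonded to C and N → amide.
C–N–C with sp³ carbons and no adjacent C=O → amine (secondary).
pendant –C≡N: nitrile.
pendant –C≡N: nitrile.
pendant –CH2NH2: N on sp³ C, no adjacent C=O → amine.
–C(=O)OCH3: carbonyl C bonded to C and to –OCH3 → ester (not ketone + ether).
Amine appears at: H2NCH2, CH(CH2NH2), CH2NHCH2, CH(CH2NH2) → 4.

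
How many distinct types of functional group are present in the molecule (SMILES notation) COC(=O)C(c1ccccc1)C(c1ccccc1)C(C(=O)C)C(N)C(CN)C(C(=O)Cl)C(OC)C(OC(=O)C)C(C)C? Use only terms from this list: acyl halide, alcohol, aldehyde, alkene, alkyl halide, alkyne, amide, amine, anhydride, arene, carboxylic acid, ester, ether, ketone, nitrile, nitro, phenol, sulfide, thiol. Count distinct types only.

6

CH3O–C(=O)–: carbonyl C bonded to C and to –OCH3 → ester (not ketone + ether).
pendant –C6H5: benzene ring → arene.
pendant –C6H5: benzene ring → arene.
pendant –COCH3: carbonyl C bonded to two carbons → ketone.
–NH2 on an sp³ carbon with no adjacent C=O → amine.
pendant –CH2NH2: N on sp³ C, no adjacent C=O → amine.
pendant –C(=O)X: carbonyl C bonded to C and halogen → acyl halide.
pendant –OCH3: C–O–C with sp³ C, no adjacent C=O → ether.
pendant –OC(=O)CH3: an acyloxy group → ester.
Distinct types present: acyl halide, amine, arene, ester, ether, ketone.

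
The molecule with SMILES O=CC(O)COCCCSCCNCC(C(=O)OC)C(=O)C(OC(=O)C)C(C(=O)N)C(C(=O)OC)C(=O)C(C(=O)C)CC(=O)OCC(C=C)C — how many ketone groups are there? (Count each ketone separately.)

Reading the structure from left to right:
  OHC: terminal –CHO: carbonyl C bonded to H and C → aldehyde.
  CH(OH): –OH on an sp³ carbon → alcohol (secondary).
  CH2OCH2: C–O–C with sp³ carbons on both sides and no adjacent C=O → ether.
  CH2SCH2: C–S–C linkage → sulfide (thioether).
  CH2NHCH2: C–N–C with sp³ carbons and no adjacent C=O → amine (secondary).
  CH(COOCH3): pendant –COOCH3: carbonyl C bonded to C and –OCH3 → ester.
  CO: –C(=O)– with carbon on both sides → ketone.
  CH(OCOCH3): pendant –OC(=O)CH3: an acyloxy group → ester.
  CH(CONH2): pendant –CONH2: carbonyl C bonded to C and N → amide.
  CH(COOCH3): pendant –COOCH3: carbonyl C bonded to C and –OCH3 → ester.
  CO: –C(=O)– with carbon on both sides → ketone.
  CH(COCH3): pendant –COCH3: carbonyl C bonded to two carbons → ketone.
  CH2COOCH2: –C(=O)–O–C with C on the carbonyl side → ester.
  CH(CH=CH2): pendant –CH=CH2: C=C double bond → alkene.
Ketone appears at: CO, CO, CH(COCH3) → 3.

3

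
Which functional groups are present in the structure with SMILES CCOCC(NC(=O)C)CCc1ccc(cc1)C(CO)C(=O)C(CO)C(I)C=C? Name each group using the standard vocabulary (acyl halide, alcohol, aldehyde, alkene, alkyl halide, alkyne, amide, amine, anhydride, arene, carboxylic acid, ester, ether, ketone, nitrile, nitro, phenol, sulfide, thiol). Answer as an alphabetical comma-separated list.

alcohol, alkene, alkyl halide, amide, arene, ether, ketone

Working along the chain:
  CH2OCH2: C–O–C with sp³ carbons on both sides and no adjacent C=O → ether.
  CH(NHCOCH3): pendant –NHC(=O)CH3: N bonded to a carbonyl → amide (not amine).
  C6H4: para-disubstituted benzene ring → arene.
  CH(CH2OH): pendant –CH2OH on an sp³ backbone C → alcohol.
  CO: –C(=O)– with carbon on both sides → ketone.
  CH(CH2OH): pendant –CH2OH on an sp³ backbone C → alcohol.
  CH(I): halogen on an sp³ carbon → alkyl halide.
  CH=CH2: C=C double bond → alkene.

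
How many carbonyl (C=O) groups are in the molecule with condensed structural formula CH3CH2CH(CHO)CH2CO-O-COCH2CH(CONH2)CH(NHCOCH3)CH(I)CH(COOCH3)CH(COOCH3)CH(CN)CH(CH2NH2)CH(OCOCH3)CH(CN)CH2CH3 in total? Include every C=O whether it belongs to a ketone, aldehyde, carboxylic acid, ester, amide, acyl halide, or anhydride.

CH(CHO): aldehyde, 1 C=O (running total 1).
CH2CO-O-COCH2: anhydride, 2 C=O (running total 3).
CH(CONH2): amide, 1 C=O (running total 4).
CH(NHCOCH3): amide, 1 C=O (running total 5).
CH(COOCH3): ester, 1 C=O (running total 6).
CH(COOCH3): ester, 1 C=O (running total 7).
CH(OCOCH3): ester, 1 C=O (running total 8).

8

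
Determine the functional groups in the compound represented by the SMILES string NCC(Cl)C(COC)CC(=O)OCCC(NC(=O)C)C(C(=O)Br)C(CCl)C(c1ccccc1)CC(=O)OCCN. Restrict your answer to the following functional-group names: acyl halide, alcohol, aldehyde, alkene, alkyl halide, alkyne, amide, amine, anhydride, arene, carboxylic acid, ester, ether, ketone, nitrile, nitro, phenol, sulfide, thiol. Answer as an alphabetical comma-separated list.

acyl halide, alkyl halide, amide, amine, arene, ester, ether

–NH2 on an sp³ carbon with no adjacent C=O → amine.
halogen on an sp³ carbon → alkyl halide.
pendant –CH2OCH3: C–O–C linkage → ether.
–C(=O)–O–C with C on the carbonyl side → ester.
pendant –NHC(=O)CH3: N bonded to a carbonyl → amide (not amine).
pendant –C(=O)X: carbonyl C bonded to C and halogen → acyl halide.
pendant –CH2X: halogen on sp³ carbon → alkyl halide.
pendant –C6H5: benzene ring → arene.
–C(=O)–O–C with C on the carbonyl side → ester.
–NH2 on an sp³ carbon with no adjacent C=O → amine.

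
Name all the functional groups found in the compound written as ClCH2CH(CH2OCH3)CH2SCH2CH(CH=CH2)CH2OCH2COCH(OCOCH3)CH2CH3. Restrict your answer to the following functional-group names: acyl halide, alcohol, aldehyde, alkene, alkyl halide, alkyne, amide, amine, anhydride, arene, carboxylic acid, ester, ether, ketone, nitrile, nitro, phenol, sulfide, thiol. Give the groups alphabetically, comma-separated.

alkene, alkyl halide, ester, ether, ketone, sulfide

Taking each segment in turn:
  ClCH2: halogen on an sp³ carbon → alkyl halide.
  CH(CH2OCH3): pendant –CH2OCH3: C–O–C linkage → ether.
  CH2SCH2: C–S–C linkage → sulfide (thioether).
  CH(CH=CH2): pendant –CH=CH2: C=C double bond → alkene.
  CH2OCH2: C–O–C with sp³ carbons on both sides and no adjacent C=O → ether.
  CO: –C(=O)– with carbon on both sides → ketone.
  CH(OCOCH3): pendant –OC(=O)CH3: an acyloxy group → ester.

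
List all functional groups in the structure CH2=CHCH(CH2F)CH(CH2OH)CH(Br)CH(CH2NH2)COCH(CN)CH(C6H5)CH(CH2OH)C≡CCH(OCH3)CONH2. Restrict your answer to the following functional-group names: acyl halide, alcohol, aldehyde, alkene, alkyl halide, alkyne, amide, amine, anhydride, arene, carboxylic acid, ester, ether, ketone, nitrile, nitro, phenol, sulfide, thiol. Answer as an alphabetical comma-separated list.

Reading the structure from left to right:
  CH2=CH: C=C double bond → alkene.
  CH(CH2F): pendant –CH2X: halogen on sp³ carbon → alkyl halide.
  CH(CH2OH): pendant –CH2OH on an sp³ backbone C → alcohol.
  CH(Br): halogen on an sp³ carbon → alkyl halide.
  CH(CH2NH2): pendant –CH2NH2: N on sp³ C, no adjacent C=O → amine.
  CO: –C(=O)– with carbon on both sides → ketone.
  CH(CN): pendant –C≡N: nitrile.
  CH(C6H5): pendant –C6H5: benzene ring → arene.
  CH(CH2OH): pendant –CH2OH on an sp³ backbone C → alcohol.
  C≡C: C≡C triple bond → alkyne.
  CH(OCH3): pendant –OCH3: C–O–C with sp³ C, no adjacent C=O → ether.
  CONH2: –C(=O)NH2: carbonyl C bonded to C and to N → amide (the N is not a separate amine).

alcohol, alkene, alkyl halide, alkyne, amide, amine, arene, ether, ketone, nitrile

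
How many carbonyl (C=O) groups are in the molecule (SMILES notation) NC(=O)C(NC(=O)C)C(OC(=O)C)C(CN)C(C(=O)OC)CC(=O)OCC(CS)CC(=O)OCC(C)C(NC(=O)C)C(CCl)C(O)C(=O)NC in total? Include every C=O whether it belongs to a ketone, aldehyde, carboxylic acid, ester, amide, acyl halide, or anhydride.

8

H2NCO: amide, 1 C=O (running total 1).
CH(NHCOCH3): amide, 1 C=O (running total 2).
CH(OCOCH3): ester, 1 C=O (running total 3).
CH(COOCH3): ester, 1 C=O (running total 4).
CH2COOCH2: ester, 1 C=O (running total 5).
CH2COOCH2: ester, 1 C=O (running total 6).
CH(NHCOCH3): amide, 1 C=O (running total 7).
CONHCH3: amide, 1 C=O (running total 8).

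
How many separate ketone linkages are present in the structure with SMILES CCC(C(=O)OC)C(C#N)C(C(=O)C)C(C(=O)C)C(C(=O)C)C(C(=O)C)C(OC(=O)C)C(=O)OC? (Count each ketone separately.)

pendant –COOCH3: carbonyl C bonded to C and –OCH3 → ester.
pendant –C≡N: nitrile.
pendant –COCH3: carbonyl C bonded to two carbons → ketone.
pendant –COCH3: carbonyl C bonded to two carbons → ketone.
pendant –COCH3: carbonyl C bonded to two carbons → ketone.
pendant –COCH3: carbonyl C bonded to two carbons → ketone.
pendant –OC(=O)CH3: an acyloxy group → ester.
–C(=O)OCH3: carbonyl C bonded to C and to –OCH3 → ester (not ketone + ether).
Ketone appears at: CH(COCH3), CH(COCH3), CH(COCH3), CH(COCH3) → 4.

4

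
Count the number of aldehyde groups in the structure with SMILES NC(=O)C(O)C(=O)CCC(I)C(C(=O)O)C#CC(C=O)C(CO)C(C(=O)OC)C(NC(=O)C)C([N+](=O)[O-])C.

1

–C(=O)NH2: carbonyl C bonded to C and to N → amide (the N is not a separate amine).
–OH on an sp³ carbon → alcohol (secondary).
–C(=O)– with carbon on both sides → ketone.
halogen on an sp³ carbon → alkyl halide.
pendant –COOH: carbonyl C bonded to C and –OH → carboxylic acid.
C≡C triple bond → alkyne.
pendant –CHO: carbonyl C bonded to C and H → aldehyde.
pendant –CH2OH on an sp³ backbone C → alcohol.
pendant –COOCH3: carbonyl C bonded to C and –OCH3 → ester.
pendant –NHC(=O)CH3: N bonded to a carbonyl → amide (not amine).
–NO2 on an sp³ carbon → nitro (the N=O is not a carbonyl).
Aldehyde appears at: CH(CHO) → 1.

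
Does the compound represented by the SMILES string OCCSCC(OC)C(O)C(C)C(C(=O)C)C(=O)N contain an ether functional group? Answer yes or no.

Taking each segment in turn:
  HOCH2: HO– on an sp³ carbon → alcohol.
  CH2SCH2: C–S–C linkage → sulfide (thioether).
  CH(OCH3): pendant –OCH3: C–O–C with sp³ C, no adjacent C=O → ether.
  CH(OH): –OH on an sp³ carbon → alcohol (secondary).
  CH(COCH3): pendant –COCH3: carbonyl C bonded to two carbons → ketone.
  CONH2: –C(=O)NH2: carbonyl C bonded to C and to N → amide (the N is not a separate amine).
The CH(OCH3) segment supplies the ether: pendant –OCH3: C–O–C with sp³ C, no adjacent C=O → ether.

yes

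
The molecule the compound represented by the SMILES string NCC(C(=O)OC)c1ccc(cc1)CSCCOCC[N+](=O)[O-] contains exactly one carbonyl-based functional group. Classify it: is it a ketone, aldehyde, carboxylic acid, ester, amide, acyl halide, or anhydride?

ester

The carbonyl is in the CH(COOCH3) segment: pendant –COOCH3: carbonyl C bonded to C and –OCH3 → ester.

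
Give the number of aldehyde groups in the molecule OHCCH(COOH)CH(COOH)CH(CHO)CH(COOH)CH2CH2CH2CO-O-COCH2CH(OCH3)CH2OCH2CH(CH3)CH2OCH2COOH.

terminal –CHO: carbonyl C bonded to H and C → aldehyde.
pendant –COOH: carbonyl C bonded to C and –OH → carboxylic acid.
pendant –COOH: carbonyl C bonded to C and –OH → carboxylic acid.
pendant –CHO: carbonyl C bonded to C and H → aldehyde.
pendant –COOH: carbonyl C bonded to C and –OH → carboxylic acid.
two acyl groups sharing one oxygen, –C(=O)–O–C(=O)– → anhydride.
pendant –OCH3: C–O–C with sp³ C, no adjacent C=O → ether.
C–O–C with sp³ carbons on both sides and no adjacent C=O → ether.
C–O–C with sp³ carbons on both sides and no adjacent C=O → ether.
–COOH: carbonyl C bonded to –OH and C → carboxylic acid (the –OH is not a separate alcohol).
Aldehyde appears at: OHC, CH(CHO) → 2.

2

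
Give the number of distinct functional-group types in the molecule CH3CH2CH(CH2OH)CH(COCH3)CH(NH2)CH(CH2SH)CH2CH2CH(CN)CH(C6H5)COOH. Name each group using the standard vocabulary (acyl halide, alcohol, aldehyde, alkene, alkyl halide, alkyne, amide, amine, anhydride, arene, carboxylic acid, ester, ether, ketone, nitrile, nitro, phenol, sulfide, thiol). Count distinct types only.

7

Reading the structure from left to right:
  CH(CH2OH): pendant –CH2OH on an sp³ backbone C → alcohol.
  CH(COCH3): pendant –COCH3: carbonyl C bonded to two carbons → ketone.
  CH(NH2): –NH2 on an sp³ carbon with no adjacent C=O → amine.
  CH(CH2SH): pendant –CH2SH → thiol.
  CH(CN): pendant –C≡N: nitrile.
  CH(C6H5): pendant –C6H5: benzene ring → arene.
  COOH: –COOH: carbonyl C bonded to –OH and C → carboxylic acid (the –OH is not a separate alcohol).
Distinct types present: alcohol, amine, arene, carboxylic acid, ketone, nitrile, thiol.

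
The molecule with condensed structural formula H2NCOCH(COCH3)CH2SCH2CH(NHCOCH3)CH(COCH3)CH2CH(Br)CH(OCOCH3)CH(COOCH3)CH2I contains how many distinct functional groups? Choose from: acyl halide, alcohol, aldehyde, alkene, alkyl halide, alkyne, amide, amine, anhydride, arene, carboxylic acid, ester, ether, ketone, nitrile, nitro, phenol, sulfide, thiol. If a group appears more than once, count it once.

5

Reading the structure from left to right:
  H2NCO: –C(=O)NH2: carbonyl C bonded to C and to N → amide (the N is not a separate amine).
  CH(COCH3): pendant –COCH3: carbonyl C bonded to two carbons → ketone.
  CH2SCH2: C–S–C linkage → sulfide (thioether).
  CH(NHCOCH3): pendant –NHC(=O)CH3: N bonded to a carbonyl → amide (not amine).
  CH(COCH3): pendant –COCH3: carbonyl C bonded to two carbons → ketone.
  CH(Br): halogen on an sp³ carbon → alkyl halide.
  CH(OCOCH3): pendant –OC(=O)CH3: an acyloxy group → ester.
  CH(COOCH3): pendant –COOCH3: carbonyl C bonded to C and –OCH3 → ester.
  CH2I: halogen on an sp³ carbon → alkyl halide.
Distinct types present: alkyl halide, amide, ester, ketone, sulfide.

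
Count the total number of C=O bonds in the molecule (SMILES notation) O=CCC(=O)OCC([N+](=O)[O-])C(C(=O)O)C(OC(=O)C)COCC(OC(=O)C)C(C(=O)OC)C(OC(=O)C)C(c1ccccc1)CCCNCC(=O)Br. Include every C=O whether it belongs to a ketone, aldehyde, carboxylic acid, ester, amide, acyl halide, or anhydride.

8

OHC: aldehyde, 1 C=O (running total 1).
CH2COOCH2: ester, 1 C=O (running total 2).
CH(COOH): carboxylic acid, 1 C=O (running total 3).
CH(OCOCH3): ester, 1 C=O (running total 4).
CH(OCOCH3): ester, 1 C=O (running total 5).
CH(COOCH3): ester, 1 C=O (running total 6).
CH(OCOCH3): ester, 1 C=O (running total 7).
COBr: acyl halide, 1 C=O (running total 8).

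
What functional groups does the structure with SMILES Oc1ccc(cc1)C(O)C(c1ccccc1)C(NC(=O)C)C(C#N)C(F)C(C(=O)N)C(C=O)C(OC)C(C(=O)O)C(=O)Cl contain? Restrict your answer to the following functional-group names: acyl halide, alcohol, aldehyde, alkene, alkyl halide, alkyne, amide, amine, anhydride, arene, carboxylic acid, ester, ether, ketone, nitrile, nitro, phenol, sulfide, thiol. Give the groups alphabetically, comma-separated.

Reading the structure from left to right:
  HOC6H4: –OH attached directly to an aromatic ring → phenol (not alcohol); the ring itself is an arene.
  CH(OH): –OH on an sp³ carbon → alcohol (secondary).
  CH(C6H5): pendant –C6H5: benzene ring → arene.
  CH(NHCOCH3): pendant –NHC(=O)CH3: N bonded to a carbonyl → amide (not amine).
  CH(CN): pendant –C≡N: nitrile.
  CH(F): halogen on an sp³ carbon → alkyl halide.
  CH(CONH2): pendant –CONH2: carbonyl C bonded to C and N → amide.
  CH(CHO): pendant –CHO: carbonyl C bonded to C and H → aldehyde.
  CH(OCH3): pendant –OCH3: C–O–C with sp³ C, no adjacent C=O → ether.
  CH(COOH): pendant –COOH: carbonyl C bonded to C and –OH → carboxylic acid.
  COCl: –C(=O)Cl: carbonyl C bonded to C and to a halogen → acyl halide (not alkyl halide).

acyl halide, alcohol, aldehyde, alkyl halide, amide, arene, carboxylic acid, ether, nitrile, phenol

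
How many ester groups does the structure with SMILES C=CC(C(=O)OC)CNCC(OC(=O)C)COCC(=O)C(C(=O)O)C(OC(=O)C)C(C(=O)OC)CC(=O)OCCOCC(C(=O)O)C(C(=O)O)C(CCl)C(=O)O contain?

C=C double bond → alkene.
pendant –COOCH3: carbonyl C bonded to C and –OCH3 → ester.
C–N–C with sp³ carbons and no adjacent C=O → amine (secondary).
pendant –OC(=O)CH3: an acyloxy group → ester.
C–O–C with sp³ carbons on both sides and no adjacent C=O → ether.
–C(=O)– with carbon on both sides → ketone.
pendant –COOH: carbonyl C bonded to C and –OH → carboxylic acid.
pendant –OC(=O)CH3: an acyloxy group → ester.
pendant –COOCH3: carbonyl C bonded to C and –OCH3 → ester.
–C(=O)–O–C with C on the carbonyl side → ester.
C–O–C with sp³ carbons on both sides and no adjacent C=O → ether.
pendant –COOH: carbonyl C bonded to C and –OH → carboxylic acid.
pendant –COOH: carbonyl C bonded to C and –OH → carboxylic acid.
pendant –CH2X: halogen on sp³ carbon → alkyl halide.
–COOH: carbonyl C bonded to –OH and C → carboxylic acid (the –OH is not a separate alcohol).
Ester appears at: CH(COOCH3), CH(OCOCH3), CH(OCOCH3), CH(COOCH3), CH2COOCH2 → 5.

5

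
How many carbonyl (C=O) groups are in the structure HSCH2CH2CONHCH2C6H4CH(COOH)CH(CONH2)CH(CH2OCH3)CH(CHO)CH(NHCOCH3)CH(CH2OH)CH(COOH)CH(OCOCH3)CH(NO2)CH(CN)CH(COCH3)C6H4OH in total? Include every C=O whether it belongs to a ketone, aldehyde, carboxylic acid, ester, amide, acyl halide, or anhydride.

CH2CONHCH2: amide, 1 C=O (running total 1).
CH(COOH): carboxylic acid, 1 C=O (running total 2).
CH(CONH2): amide, 1 C=O (running total 3).
CH(CHO): aldehyde, 1 C=O (running total 4).
CH(NHCOCH3): amide, 1 C=O (running total 5).
CH(COOH): carboxylic acid, 1 C=O (running total 6).
CH(OCOCH3): ester, 1 C=O (running total 7).
CH(COCH3): ketone, 1 C=O (running total 8).

8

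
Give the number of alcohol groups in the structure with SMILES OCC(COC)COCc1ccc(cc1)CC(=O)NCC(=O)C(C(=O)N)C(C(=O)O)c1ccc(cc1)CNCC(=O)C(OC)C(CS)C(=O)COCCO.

HO– on an sp³ carbon → alcohol.
pendant –CH2OCH3: C–O–C linkage → ether.
C–O–C with sp³ carbons on both sides and no adjacent C=O → ether.
para-disubstituted benzene ring → arene.
–C(=O)–N– linkage → amide (the N is not an amine).
–C(=O)– with carbon on both sides → ketone.
pendant –CONH2: carbonyl C bonded to C and N → amide.
pendant –COOH: carbonyl C bonded to C and –OH → carboxylic acid.
para-disubstituted benzene ring → arene.
C–N–C with sp³ carbons and no adjacent C=O → amine (secondary).
–C(=O)– with carbon on both sides → ketone.
pendant –OCH3: C–O–C with sp³ C, no adjacent C=O → ether.
pendant –CH2SH → thiol.
–C(=O)– with carbon on both sides → ketone.
C–O–C with sp³ carbons on both sides and no adjacent C=O → ether.
–OH on an sp³ carbon → alcohol.
Alcohol appears at: HOCH2, CH2OH → 2.

2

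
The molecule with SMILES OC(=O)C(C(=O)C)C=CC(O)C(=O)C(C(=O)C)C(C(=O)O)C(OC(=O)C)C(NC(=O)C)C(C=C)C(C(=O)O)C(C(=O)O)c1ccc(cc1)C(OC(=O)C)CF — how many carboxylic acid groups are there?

Working along the chain:
  HOOC: –COOH: carbonyl C bonded to –OH and C → carboxylic acid (the –OH is not a separate alcohol).
  CH(COCH3): pendant –COCH3: carbonyl C bonded to two carbons → ketone.
  CH=CH: C=C double bond → alkene.
  CH(OH): –OH on an sp³ carbon → alcohol (secondary).
  CO: –C(=O)– with carbon on both sides → ketone.
  CH(COCH3): pendant –COCH3: carbonyl C bonded to two carbons → ketone.
  CH(COOH): pendant –COOH: carbonyl C bonded to C and –OH → carboxylic acid.
  CH(OCOCH3): pendant –OC(=O)CH3: an acyloxy group → ester.
  CH(NHCOCH3): pendant –NHC(=O)CH3: N bonded to a carbonyl → amide (not amine).
  CH(CH=CH2): pendant –CH=CH2: C=C double bond → alkene.
  CH(COOH): pendant –COOH: carbonyl C bonded to C and –OH → carboxylic acid.
  CH(COOH): pendant –COOH: carbonyl C bonded to C and –OH → carboxylic acid.
  C6H4: para-disubstituted benzene ring → arene.
  CH(OCOCH3): pendant –OC(=O)CH3: an acyloxy group → ester.
  CH2F: halogen on an sp³ carbon → alkyl halide.
Carboxylic acid appears at: HOOC, CH(COOH), CH(COOH), CH(COOH) → 4.

4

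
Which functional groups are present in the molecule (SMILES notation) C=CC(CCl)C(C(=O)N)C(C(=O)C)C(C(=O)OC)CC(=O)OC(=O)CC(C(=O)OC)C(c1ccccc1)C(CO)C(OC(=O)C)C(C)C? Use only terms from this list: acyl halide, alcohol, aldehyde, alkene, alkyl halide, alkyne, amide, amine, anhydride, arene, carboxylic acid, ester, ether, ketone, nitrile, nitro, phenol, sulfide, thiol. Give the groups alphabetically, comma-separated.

Reading the structure from left to right:
  CH2=CH: C=C double bond → alkene.
  CH(CH2Cl): pendant –CH2X: halogen on sp³ carbon → alkyl halide.
  CH(CONH2): pendant –CONH2: carbonyl C bonded to C and N → amide.
  CH(COCH3): pendant –COCH3: carbonyl C bonded to two carbons → ketone.
  CH(COOCH3): pendant –COOCH3: carbonyl C bonded to C and –OCH3 → ester.
  CH2CO-O-COCH2: two acyl groups sharing one oxygen, –C(=O)–O–C(=O)– → anhydride.
  CH(COOCH3): pendant –COOCH3: carbonyl C bonded to C and –OCH3 → ester.
  CH(C6H5): pendant –C6H5: benzene ring → arene.
  CH(CH2OH): pendant –CH2OH on an sp³ backbone C → alcohol.
  CH(OCOCH3): pendant –OC(=O)CH3: an acyloxy group → ester.

alcohol, alkene, alkyl halide, amide, anhydride, arene, ester, ketone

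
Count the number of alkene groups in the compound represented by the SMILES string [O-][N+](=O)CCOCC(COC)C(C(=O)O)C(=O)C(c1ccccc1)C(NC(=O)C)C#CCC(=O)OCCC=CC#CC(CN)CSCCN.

1

Working along the chain:
  O2NCH2: –NO2 on carbon → nitro group.
  CH2OCH2: C–O–C with sp³ carbons on both sides and no adjacent C=O → ether.
  CH(CH2OCH3): pendant –CH2OCH3: C–O–C linkage → ether.
  CH(COOH): pendant –COOH: carbonyl C bonded to C and –OH → carboxylic acid.
  CO: –C(=O)– with carbon on both sides → ketone.
  CH(C6H5): pendant –C6H5: benzene ring → arene.
  CH(NHCOCH3): pendant –NHC(=O)CH3: N bonded to a carbonyl → amide (not amine).
  C≡C: C≡C triple bond → alkyne.
  CH2COOCH2: –C(=O)–O–C with C on the carbonyl side → ester.
  CH=CH: C=C double bond → alkene.
  C≡C: C≡C triple bond → alkyne.
  CH(CH2NH2): pendant –CH2NH2: N on sp³ C, no adjacent C=O → amine.
  CH2SCH2: C–S–C linkage → sulfide (thioether).
  CH2NH2: –NH2 on an sp³ carbon with no adjacent C=O → amine.
Alkene appears at: CH=CH → 1.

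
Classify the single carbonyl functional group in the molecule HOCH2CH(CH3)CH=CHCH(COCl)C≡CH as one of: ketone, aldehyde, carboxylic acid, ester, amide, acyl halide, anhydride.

acyl halide

The carbonyl is in the CH(COCl) segment: pendant –C(=O)X: carbonyl C bonded to C and halogen → acyl halide.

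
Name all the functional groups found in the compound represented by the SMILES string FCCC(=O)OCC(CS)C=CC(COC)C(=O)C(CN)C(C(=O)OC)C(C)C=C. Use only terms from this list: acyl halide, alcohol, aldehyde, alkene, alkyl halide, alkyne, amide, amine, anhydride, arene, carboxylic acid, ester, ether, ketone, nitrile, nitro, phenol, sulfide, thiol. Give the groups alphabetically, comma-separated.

alkene, alkyl halide, amine, ester, ether, ketone, thiol

Working along the chain:
  FCH2: halogen on an sp³ carbon → alkyl halide.
  CH2COOCH2: –C(=O)–O–C with C on the carbonyl side → ester.
  CH(CH2SH): pendant –CH2SH → thiol.
  CH=CH: C=C double bond → alkene.
  CH(CH2OCH3): pendant –CH2OCH3: C–O–C linkage → ether.
  CO: –C(=O)– with carbon on both sides → ketone.
  CH(CH2NH2): pendant –CH2NH2: N on sp³ C, no adjacent C=O → amine.
  CH(COOCH3): pendant –COOCH3: carbonyl C bonded to C and –OCH3 → ester.
  CH=CH2: C=C double bond → alkene.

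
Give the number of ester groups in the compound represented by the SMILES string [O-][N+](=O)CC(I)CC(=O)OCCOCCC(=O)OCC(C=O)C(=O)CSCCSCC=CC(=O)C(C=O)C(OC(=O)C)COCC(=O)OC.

4

Working along the chain:
  O2NCH2: –NO2 on carbon → nitro group.
  CH(I): halogen on an sp³ carbon → alkyl halide.
  CH2COOCH2: –C(=O)–O–C with C on the carbonyl side → ester.
  CH2OCH2: C–O–C with sp³ carbons on both sides and no adjacent C=O → ether.
  CH2COOCH2: –C(=O)–O–C with C on the carbonyl side → ester.
  CH(CHO): pendant –CHO: carbonyl C bonded to C and H → aldehyde.
  CO: –C(=O)– with carbon on both sides → ketone.
  CH2SCH2: C–S–C linkage → sulfide (thioether).
  CH2SCH2: C–S–C linkage → sulfide (thioether).
  CH=CH: C=C double bond → alkene.
  CO: –C(=O)– with carbon on both sides → ketone.
  CH(CHO): pendant –CHO: carbonyl C bonded to C and H → aldehyde.
  CH(OCOCH3): pendant –OC(=O)CH3: an acyloxy group → ester.
  CH2OCH2: C–O–C with sp³ carbons on both sides and no adjacent C=O → ether.
  COOCH3: –C(=O)OCH3: carbonyl C bonded to C and to –OCH3 → ester (not ketone + ether).
Ester appears at: CH2COOCH2, CH2COOCH2, CH(OCOCH3), COOCH3 → 4.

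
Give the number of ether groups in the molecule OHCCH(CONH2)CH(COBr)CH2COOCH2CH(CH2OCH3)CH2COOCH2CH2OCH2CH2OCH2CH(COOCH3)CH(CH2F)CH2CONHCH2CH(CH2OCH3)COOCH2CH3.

Reading the structure from left to right:
  OHC: terminal –CHO: carbonyl C bonded to H and C → aldehyde.
  CH(CONH2): pendant –CONH2: carbonyl C bonded to C and N → amide.
  CH(COBr): pendant –C(=O)X: carbonyl C bonded to C and halogen → acyl halide.
  CH2COOCH2: –C(=O)–O–C with C on the carbonyl side → ester.
  CH(CH2OCH3): pendant –CH2OCH3: C–O–C linkage → ether.
  CH2COOCH2: –C(=O)–O–C with C on the carbonyl side → ester.
  CH2OCH2: C–O–C with sp³ carbons on both sides and no adjacent C=O → ether.
  CH2OCH2: C–O–C with sp³ carbons on both sides and no adjacent C=O → ether.
  CH(COOCH3): pendant –COOCH3: carbonyl C bonded to C and –OCH3 → ester.
  CH(CH2F): pendant –CH2X: halogen on sp³ carbon → alkyl halide.
  CH2CONHCH2: –C(=O)–N– linkage → amide (the N is not an amine).
  CH(CH2OCH3): pendant –CH2OCH3: C–O–C linkage → ether.
  COOCH2CH3: –C(=O)OCH2CH3: carbonyl C bonded to C and to –OEt → ester.
Ether appears at: CH(CH2OCH3), CH2OCH2, CH2OCH2, CH(CH2OCH3) → 4.

4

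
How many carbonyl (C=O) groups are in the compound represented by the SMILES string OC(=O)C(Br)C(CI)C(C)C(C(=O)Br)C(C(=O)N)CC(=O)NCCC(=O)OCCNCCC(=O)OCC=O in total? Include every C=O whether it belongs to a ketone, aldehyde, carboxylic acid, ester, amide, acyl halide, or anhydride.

7

HOOC: carboxylic acid, 1 C=O (running total 1).
CH(COBr): acyl halide, 1 C=O (running total 2).
CH(CONH2): amide, 1 C=O (running total 3).
CH2CONHCH2: amide, 1 C=O (running total 4).
CH2COOCH2: ester, 1 C=O (running total 5).
CH2COOCH2: ester, 1 C=O (running total 6).
CHO: aldehyde, 1 C=O (running total 7).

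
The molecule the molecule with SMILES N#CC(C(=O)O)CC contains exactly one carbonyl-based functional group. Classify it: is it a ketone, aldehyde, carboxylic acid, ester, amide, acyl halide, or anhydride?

The carbonyl is in the CH(COOH) segment: pendant –COOH: carbonyl C bonded to C and –OH → carboxylic acid.

carboxylic acid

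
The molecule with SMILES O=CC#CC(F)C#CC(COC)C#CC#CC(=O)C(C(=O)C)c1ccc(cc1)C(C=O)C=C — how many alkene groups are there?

1

Working along the chain:
  OHC: terminal –CHO: carbonyl C bonded to H and C → aldehyde.
  C≡C: C≡C triple bond → alkyne.
  CH(F): halogen on an sp³ carbon → alkyl halide.
  C≡C: C≡C triple bond → alkyne.
  CH(CH2OCH3): pendant –CH2OCH3: C–O–C linkage → ether.
  C≡C: C≡C triple bond → alkyne.
  C≡C: C≡C triple bond → alkyne.
  CO: –C(=O)– with carbon on both sides → ketone.
  CH(COCH3): pendant –COCH3: carbonyl C bonded to two carbons → ketone.
  C6H4: para-disubstituted benzene ring → arene.
  CH(CHO): pendant –CHO: carbonyl C bonded to C and H → aldehyde.
  CH=CH2: C=C double bond → alkene.
Alkene appears at: CH=CH2 → 1.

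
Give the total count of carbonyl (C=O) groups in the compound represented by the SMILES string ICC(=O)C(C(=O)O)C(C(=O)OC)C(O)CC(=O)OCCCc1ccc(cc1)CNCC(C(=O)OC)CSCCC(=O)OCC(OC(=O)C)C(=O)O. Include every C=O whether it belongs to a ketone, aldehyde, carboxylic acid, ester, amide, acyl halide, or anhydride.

8

CO: ketone, 1 C=O (running total 1).
CH(COOH): carboxylic acid, 1 C=O (running total 2).
CH(COOCH3): ester, 1 C=O (running total 3).
CH2COOCH2: ester, 1 C=O (running total 4).
CH(COOCH3): ester, 1 C=O (running total 5).
CH2COOCH2: ester, 1 C=O (running total 6).
CH(OCOCH3): ester, 1 C=O (running total 7).
COOH: carboxylic acid, 1 C=O (running total 8).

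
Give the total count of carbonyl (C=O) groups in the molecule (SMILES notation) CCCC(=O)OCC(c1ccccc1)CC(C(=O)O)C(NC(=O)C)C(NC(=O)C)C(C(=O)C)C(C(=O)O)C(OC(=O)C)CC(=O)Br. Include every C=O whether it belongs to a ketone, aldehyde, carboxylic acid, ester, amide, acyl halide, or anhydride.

8

CH2COOCH2: ester, 1 C=O (running total 1).
CH(COOH): carboxylic acid, 1 C=O (running total 2).
CH(NHCOCH3): amide, 1 C=O (running total 3).
CH(NHCOCH3): amide, 1 C=O (running total 4).
CH(COCH3): ketone, 1 C=O (running total 5).
CH(COOH): carboxylic acid, 1 C=O (running total 6).
CH(OCOCH3): ester, 1 C=O (running total 7).
COBr: acyl halide, 1 C=O (running total 8).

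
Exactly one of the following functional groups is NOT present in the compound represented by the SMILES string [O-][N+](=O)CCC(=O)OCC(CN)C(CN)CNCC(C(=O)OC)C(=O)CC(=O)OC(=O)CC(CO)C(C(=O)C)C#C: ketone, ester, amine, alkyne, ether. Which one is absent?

ether

ketone: present (CO — –C(=O)– with carbon on both sides → ketone).
alkyne: present (C≡CH — C≡C triple bond → alkyne).
ester: present (CH2COOCH2 — –C(=O)–O–C with C on the carbonyl side → ester).
amine: present (CH(CH2NH2) — pendant –CH2NH2: N on sp³ C, no adjacent C=O → amine).
ether: absent. In each of CH2COOCH2 and CH(COOCH3), the C–O–C oxygen is adjacent to a C=O, so it belongs to an ester, not an ether.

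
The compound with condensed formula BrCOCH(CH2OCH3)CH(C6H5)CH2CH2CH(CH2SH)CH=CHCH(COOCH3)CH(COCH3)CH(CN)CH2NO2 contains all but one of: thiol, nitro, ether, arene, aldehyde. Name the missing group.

aldehyde

ether: present (CH(CH2OCH3) — pendant –CH2OCH3: C–O–C linkage → ether).
arene: present (CH(C6H5) — pendant –C6H5: benzene ring → arene).
nitro: present (CH2NO2 — –NO2 on carbon → nitro group).
thiol: present (CH(CH2SH) — pendant –CH2SH → thiol).
aldehyde: absent. In CH(COCH3), the carbonyl carbon is bonded to two carbons, so it is a ketone, not an aldehyde.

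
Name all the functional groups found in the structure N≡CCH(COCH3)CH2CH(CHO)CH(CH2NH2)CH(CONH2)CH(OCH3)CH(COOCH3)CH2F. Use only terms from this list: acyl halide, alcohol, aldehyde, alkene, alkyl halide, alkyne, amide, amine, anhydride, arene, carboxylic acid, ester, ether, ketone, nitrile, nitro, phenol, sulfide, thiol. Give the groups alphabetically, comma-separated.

aldehyde, alkyl halide, amide, amine, ester, ether, ketone, nitrile

N≡C–: carbon triple-bonded to nitrogen → nitrile.
pendant –COCH3: carbonyl C bonded to two carbons → ketone.
pendant –CHO: carbonyl C bonded to C and H → aldehyde.
pendant –CH2NH2: N on sp³ C, no adjacent C=O → amine.
pendant –CONH2: carbonyl C bonded to C and N → amide.
pendant –OCH3: C–O–C with sp³ C, no adjacent C=O → ether.
pendant –COOCH3: carbonyl C bonded to C and –OCH3 → ester.
halogen on an sp³ carbon → alkyl halide.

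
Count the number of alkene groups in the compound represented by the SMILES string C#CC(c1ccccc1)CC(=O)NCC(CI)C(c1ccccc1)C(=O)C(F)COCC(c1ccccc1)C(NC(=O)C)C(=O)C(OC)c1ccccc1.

Working along the chain:
  HC≡C: C≡C triple bond → alkyne.
  CH(C6H5): pendant –C6H5: benzene ring → arene.
  CH2CONHCH2: –C(=O)–N– linkage → amide (the N is not an amine).
  CH(CH2I): pendant –CH2X: halogen on sp³ carbon → alkyl halide.
  CH(C6H5): pendant –C6H5: benzene ring → arene.
  CO: –C(=O)– with carbon on both sides → ketone.
  CH(F): halogen on an sp³ carbon → alkyl halide.
  CH2OCH2: C–O–C with sp³ carbons on both sides and no adjacent C=O → ether.
  CH(C6H5): pendant –C6H5: benzene ring → arene.
  CH(NHCOCH3): pendant –NHC(=O)CH3: N bonded to a carbonyl → amide (not amine).
  CO: –C(=O)– with carbon on both sides → ketone.
  CH(OCH3): pendant –OCH3: C–O–C with sp³ C, no adjacent C=O → ether.
  C6H5: –C6H5 phenyl ring → arene.
No segment is a alkene: HC≡C is alkyne, not alkene; CH(C6H5) is arene, not alkene; CH(C6H5) is arene, not alkene. → 0.

0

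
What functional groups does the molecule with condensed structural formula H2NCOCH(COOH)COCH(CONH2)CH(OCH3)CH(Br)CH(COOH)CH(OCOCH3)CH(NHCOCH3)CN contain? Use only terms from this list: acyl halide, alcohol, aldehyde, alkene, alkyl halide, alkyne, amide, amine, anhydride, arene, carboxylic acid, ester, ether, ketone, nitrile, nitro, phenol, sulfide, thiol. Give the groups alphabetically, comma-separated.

alkyl halide, amide, carboxylic acid, ester, ether, ketone, nitrile

Working along the chain:
  H2NCO: –C(=O)NH2: carbonyl C bonded to C and to N → amide (the N is not a separate amine).
  CH(COOH): pendant –COOH: carbonyl C bonded to C and –OH → carboxylic acid.
  CO: –C(=O)– with carbon on both sides → ketone.
  CH(CONH2): pendant –CONH2: carbonyl C bonded to C and N → amide.
  CH(OCH3): pendant –OCH3: C–O–C with sp³ C, no adjacent C=O → ether.
  CH(Br): halogen on an sp³ carbon → alkyl halide.
  CH(COOH): pendant –COOH: carbonyl C bonded to C and –OH → carboxylic acid.
  CH(OCOCH3): pendant –OC(=O)CH3: an acyloxy group → ester.
  CH(NHCOCH3): pendant –NHC(=O)CH3: N bonded to a carbonyl → amide (not amine).
  CN: –C≡N: carbon triple-bonded to nitrogen → nitrile.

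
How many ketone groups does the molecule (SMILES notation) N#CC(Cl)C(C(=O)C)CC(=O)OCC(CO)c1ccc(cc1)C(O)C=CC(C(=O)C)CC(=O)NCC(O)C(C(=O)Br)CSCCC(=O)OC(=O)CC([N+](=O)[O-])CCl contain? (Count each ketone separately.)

2

N≡C–: carbon triple-bonded to nitrogen → nitrile.
halogen on an sp³ carbon → alkyl halide.
pendant –COCH3: carbonyl C bonded to two carbons → ketone.
–C(=O)–O–C with C on the carbonyl side → ester.
pendant –CH2OH on an sp³ backbone C → alcohol.
para-disubstituted benzene ring → arene.
–OH on an sp³ carbon → alcohol (secondary).
C=C double bond → alkene.
pendant –COCH3: carbonyl C bonded to two carbons → ketone.
–C(=O)–N– linkage → amide (the N is not an amine).
–OH on an sp³ carbon → alcohol (secondary).
pendant –C(=O)X: carbonyl C bonded to C and halogen → acyl halide.
C–S–C linkage → sulfide (thioether).
two acyl groups sharing one oxygen, –C(=O)–O–C(=O)– → anhydride.
–NO2 on an sp³ carbon → nitro (the N=O is not a carbonyl).
halogen on an sp³ carbon → alkyl halide.
Ketone appears at: CH(COCH3), CH(COCH3) → 2.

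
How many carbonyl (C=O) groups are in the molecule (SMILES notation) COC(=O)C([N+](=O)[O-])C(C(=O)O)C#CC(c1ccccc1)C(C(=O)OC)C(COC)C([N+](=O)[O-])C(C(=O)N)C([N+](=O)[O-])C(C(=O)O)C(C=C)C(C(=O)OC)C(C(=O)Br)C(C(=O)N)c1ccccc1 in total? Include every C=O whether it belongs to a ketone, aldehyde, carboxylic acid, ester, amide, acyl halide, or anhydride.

8

CH3OOC: ester, 1 C=O (running total 1).
CH(COOH): carboxylic acid, 1 C=O (running total 2).
CH(COOCH3): ester, 1 C=O (running total 3).
CH(CONH2): amide, 1 C=O (running total 4).
CH(COOH): carboxylic acid, 1 C=O (running total 5).
CH(COOCH3): ester, 1 C=O (running total 6).
CH(COBr): acyl halide, 1 C=O (running total 7).
CH(CONH2): amide, 1 C=O (running total 8).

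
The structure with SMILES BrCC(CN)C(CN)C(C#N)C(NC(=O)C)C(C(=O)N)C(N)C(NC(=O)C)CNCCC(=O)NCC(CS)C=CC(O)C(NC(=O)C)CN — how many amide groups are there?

5

halogen on an sp³ carbon → alkyl halide.
pendant –CH2NH2: N on sp³ C, no adjacent C=O → amine.
pendant –CH2NH2: N on sp³ C, no adjacent C=O → amine.
pendant –C≡N: nitrile.
pendant –NHC(=O)CH3: N bonded to a carbonyl → amide (not amine).
pendant –CONH2: carbonyl C bonded to C and N → amide.
–NH2 on an sp³ carbon with no adjacent C=O → amine.
pendant –NHC(=O)CH3: N bonded to a carbonyl → amide (not amine).
C–N–C with sp³ carbons and no adjacent C=O → amine (secondary).
–C(=O)–N– linkage → amide (the N is not an amine).
pendant –CH2SH → thiol.
C=C double bond → alkene.
–OH on an sp³ carbon → alcohol (secondary).
pendant –NHC(=O)CH3: N bonded to a carbonyl → amide (not amine).
–NH2 on an sp³ carbon with no adjacent C=O → amine.
Amide appears at: CH(NHCOCH3), CH(CONH2), CH(NHCOCH3), CH2CONHCH2, CH(NHCOCH3) → 5.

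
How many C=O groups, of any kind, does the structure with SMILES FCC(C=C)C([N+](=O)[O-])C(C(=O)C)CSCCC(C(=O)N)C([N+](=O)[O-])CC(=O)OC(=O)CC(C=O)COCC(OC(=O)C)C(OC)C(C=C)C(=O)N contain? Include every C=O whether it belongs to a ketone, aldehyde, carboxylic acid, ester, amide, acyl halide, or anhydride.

7

CH(COCH3): ketone, 1 C=O (running total 1).
CH(CONH2): amide, 1 C=O (running total 2).
CH2CO-O-COCH2: anhydride, 2 C=O (running total 4).
CH(CHO): aldehyde, 1 C=O (running total 5).
CH(OCOCH3): ester, 1 C=O (running total 6).
CONH2: amide, 1 C=O (running total 7).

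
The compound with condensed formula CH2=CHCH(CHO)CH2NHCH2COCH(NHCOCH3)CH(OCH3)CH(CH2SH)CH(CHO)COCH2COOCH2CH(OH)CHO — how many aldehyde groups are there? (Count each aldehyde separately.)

Taking each segment in turn:
  CH2=CH: C=C double bond → alkene.
  CH(CHO): pendant –CHO: carbonyl C bonded to C and H → aldehyde.
  CH2NHCH2: C–N–C with sp³ carbons and no adjacent C=O → amine (secondary).
  CO: –C(=O)– with carbon on both sides → ketone.
  CH(NHCOCH3): pendant –NHC(=O)CH3: N bonded to a carbonyl → amide (not amine).
  CH(OCH3): pendant –OCH3: C–O–C with sp³ C, no adjacent C=O → ether.
  CH(CH2SH): pendant –CH2SH → thiol.
  CH(CHO): pendant –CHO: carbonyl C bonded to C and H → aldehyde.
  CO: –C(=O)– with carbon on both sides → ketone.
  CH2COOCH2: –C(=O)–O–C with C on the carbonyl side → ester.
  CH(OH): –OH on an sp³ carbon → alcohol (secondary).
  CHO: terminal –CHO: carbonyl C bonded to H and C → aldehyde.
Aldehyde appears at: CH(CHO), CH(CHO), CHO → 3.

3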